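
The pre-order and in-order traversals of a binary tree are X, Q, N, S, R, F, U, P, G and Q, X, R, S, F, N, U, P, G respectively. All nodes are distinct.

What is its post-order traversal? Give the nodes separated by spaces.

Q R F S G P U N X

The first element of pre-order is the root; it splits in-order into left and right subtrees.
Root X: left subtree has 1 node {Q}, right has 7 {R, S, F, N, U, P, G}.
  Root N: left subtree has 3 nodes {R, S, F}, right has 3 {U, P, G}.
    Root S: left subtree has 1 node {R}, right has 1 {F}.
    Root U: left subtree has 0 nodes { }, right has 2 {P, G}.
      Root P: left subtree has 0 nodes { }, right has 1 {G}.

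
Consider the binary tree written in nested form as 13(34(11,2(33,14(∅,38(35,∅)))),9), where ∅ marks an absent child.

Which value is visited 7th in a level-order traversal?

Level-order visits nodes level by level from the root, left to right within each level.
Level 0: 13
Level 1: 34, 9
Level 2: 11, 2
Level 3: 33, 14
Level 4: 38
Level 5: 35
Full level-order sequence: 13, 34, 9, 11, 2, 33, 14, 38, 35.

14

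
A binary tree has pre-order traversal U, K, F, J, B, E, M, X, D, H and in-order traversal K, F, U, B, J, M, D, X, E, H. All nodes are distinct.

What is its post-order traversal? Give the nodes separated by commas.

The first element of pre-order is the root; it splits in-order into left and right subtrees.
Root U: left subtree has 2 nodes {K, F}, right has 7 {B, J, M, D, X, E, H}.
  Root K: left subtree has 0 nodes { }, right has 1 {F}.
  Root J: left subtree has 1 node {B}, right has 5 {M, D, X, E, H}.
    Root E: left subtree has 3 nodes {M, D, X}, right has 1 {H}.
      Root M: left subtree has 0 nodes { }, right has 2 {D, X}.
        Root X: left subtree has 1 node {D}, right has 0 { }.

F, K, B, D, X, M, H, E, J, U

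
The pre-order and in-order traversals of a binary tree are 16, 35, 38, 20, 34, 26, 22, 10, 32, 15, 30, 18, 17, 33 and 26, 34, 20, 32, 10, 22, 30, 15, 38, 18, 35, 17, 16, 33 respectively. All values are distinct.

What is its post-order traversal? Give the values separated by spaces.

26 34 32 10 30 15 22 20 18 38 17 35 33 16

The first element of pre-order is the root; it splits in-order into left and right subtrees.
Root 16: left subtree has 12 nodes {26, 34, 20, 32, 10, 22, 30, 15, 38, 18, 35, 17}, right has 1 {33}.
  Root 35: left subtree has 10 nodes {26, 34, 20, 32, 10, 22, 30, 15, 38, 18}, right has 1 {17}.
    Root 38: left subtree has 8 nodes {26, 34, 20, 32, 10, 22, 30, 15}, right has 1 {18}.
      Root 20: left subtree has 2 nodes {26, 34}, right has 5 {32, 10, 22, 30, 15}.
        Root 34: left subtree has 1 node {26}, right has 0 { }.
        Root 22: left subtree has 2 nodes {32, 10}, right has 2 {30, 15}.
          Root 10: left subtree has 1 node {32}, right has 0 { }.
          Root 15: left subtree has 1 node {30}, right has 0 { }.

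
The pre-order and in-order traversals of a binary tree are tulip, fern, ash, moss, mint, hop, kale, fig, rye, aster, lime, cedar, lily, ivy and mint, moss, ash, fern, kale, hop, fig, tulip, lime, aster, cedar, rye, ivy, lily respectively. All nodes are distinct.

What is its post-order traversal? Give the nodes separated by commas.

The first element of pre-order is the root; it splits in-order into left and right subtrees.
Root tulip: left subtree has 7 nodes {mint, moss, ash, fern, kale, hop, fig}, right has 6 {lime, aster, cedar, rye, ivy, lily}.
  Root fern: left subtree has 3 nodes {mint, moss, ash}, right has 3 {kale, hop, fig}.
    Root ash: left subtree has 2 nodes {mint, moss}, right has 0 { }.
      Root moss: left subtree has 1 node {mint}, right has 0 { }.
    Root hop: left subtree has 1 node {kale}, right has 1 {fig}.
  Root rye: left subtree has 3 nodes {lime, aster, cedar}, right has 2 {ivy, lily}.
    Root aster: left subtree has 1 node {lime}, right has 1 {cedar}.
    Root lily: left subtree has 1 node {ivy}, right has 0 { }.

mint, moss, ash, kale, fig, hop, fern, lime, cedar, aster, ivy, lily, rye, tulip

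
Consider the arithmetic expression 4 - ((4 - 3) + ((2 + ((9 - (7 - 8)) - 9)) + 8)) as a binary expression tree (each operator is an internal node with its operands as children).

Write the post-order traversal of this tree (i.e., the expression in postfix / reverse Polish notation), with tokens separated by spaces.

Post-order on an expression tree gives postfix notation: for each operator, emit left operand, right operand, then the operator.

4 4 3 - 2 9 7 8 - - 9 - + 8 + + -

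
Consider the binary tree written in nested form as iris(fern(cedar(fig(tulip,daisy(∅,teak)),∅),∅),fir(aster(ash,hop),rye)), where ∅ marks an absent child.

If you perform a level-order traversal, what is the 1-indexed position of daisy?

Level-order visits nodes level by level from the root, left to right within each level.
Level 0: iris
Level 1: fern, fir
Level 2: cedar, aster, rye
Level 3: fig, ash, hop
Level 4: tulip, daisy
Level 5: teak
Full level-order sequence: iris, fern, fir, cedar, aster, rye, fig, ash, hop, tulip, daisy, teak.

11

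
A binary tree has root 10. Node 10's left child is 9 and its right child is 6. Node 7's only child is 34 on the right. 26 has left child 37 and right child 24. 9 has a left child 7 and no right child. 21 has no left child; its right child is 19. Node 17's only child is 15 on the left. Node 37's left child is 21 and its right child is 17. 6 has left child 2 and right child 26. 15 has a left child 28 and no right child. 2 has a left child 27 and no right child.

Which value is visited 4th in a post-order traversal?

27

Post-order visits the left subtree, then the right subtree, then the node.
At 10: go left to 9.
  At 9: go left to 7.
    At 7: no left child.
    At 7: go right to 34.
      34 is a leaf — visit 34.
    Visit 7.
  At 9: no right child.
  Visit 9.
At 10: go right to 6.
  At 6: go left to 2.
    At 2: go left to 27.
      27 is a leaf — visit 27.
    At 2: no right child.
    Visit 2.
  At 6: go right to 26.
    At 26: go left to 37.
      At 37: go left to 21.
        At 21: no left child.
        At 21: go right to 19.
          19 is a leaf — visit 19.
        Visit 21.
      At 37: go right to 17.
        At 17: go left to 15.
          At 15: go left to 28.
            28 is a leaf — visit 28.
          At 15: no right child.
          Visit 15.
        At 17: no right child.
        Visit 17.
      Visit 37.
    At 26: go right to 24.
      24 is a leaf — visit 24.
    Visit 26.
  Visit 6.
Visit 10.
Full post-order sequence: 34, 7, 9, 27, 2, 19, 21, 28, 15, 17, 37, 24, 26, 6, 10.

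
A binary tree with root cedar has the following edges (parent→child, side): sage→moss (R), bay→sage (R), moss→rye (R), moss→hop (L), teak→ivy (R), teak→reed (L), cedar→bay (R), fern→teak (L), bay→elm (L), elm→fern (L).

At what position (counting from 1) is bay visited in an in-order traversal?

7

In-order visits the left subtree, then the node, then the right subtree.
At cedar: no left child.
Visit cedar.
At cedar: go right to bay.
  At bay: go left to elm.
    At elm: go left to fern.
      At fern: go left to teak.
        At teak: go left to reed.
          reed is a leaf — visit reed.
        Visit teak.
        At teak: go right to ivy.
          ivy is a leaf — visit ivy.
      Visit fern.
      At fern: no right child.
    Visit elm.
    At elm: no right child.
  Visit bay.
  At bay: go right to sage.
    At sage: no left child.
    Visit sage.
    At sage: go right to moss.
      At moss: go left to hop.
        hop is a leaf — visit hop.
      Visit moss.
      At moss: go right to rye.
        rye is a leaf — visit rye.
Full in-order sequence: cedar, reed, teak, ivy, fern, elm, bay, sage, hop, moss, rye.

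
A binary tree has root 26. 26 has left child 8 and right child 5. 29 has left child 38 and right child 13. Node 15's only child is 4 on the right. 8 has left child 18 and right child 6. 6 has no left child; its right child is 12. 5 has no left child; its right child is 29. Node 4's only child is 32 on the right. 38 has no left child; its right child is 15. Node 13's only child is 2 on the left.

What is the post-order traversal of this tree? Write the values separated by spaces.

Post-order visits the left subtree, then the right subtree, then the node.
At 26: go left to 8.
  At 8: go left to 18.
    18 is a leaf — visit 18.
  At 8: go right to 6.
    At 6: no left child.
    At 6: go right to 12.
      12 is a leaf — visit 12.
    Visit 6.
  Visit 8.
At 26: go right to 5.
  At 5: no left child.
  At 5: go right to 29.
    At 29: go left to 38.
      At 38: no left child.
      At 38: go right to 15.
        At 15: no left child.
        At 15: go right to 4.
          At 4: no left child.
          At 4: go right to 32.
            32 is a leaf — visit 32.
          Visit 4.
        Visit 15.
      Visit 38.
    At 29: go right to 13.
      At 13: go left to 2.
        2 is a leaf — visit 2.
      At 13: no right child.
      Visit 13.
    Visit 29.
  Visit 5.
Visit 26.

18 12 6 8 32 4 15 38 2 13 29 5 26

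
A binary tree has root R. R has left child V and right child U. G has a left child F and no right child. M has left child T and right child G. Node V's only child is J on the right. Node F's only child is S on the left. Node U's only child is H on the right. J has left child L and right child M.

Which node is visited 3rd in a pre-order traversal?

J

Pre-order visits the node, then its left subtree, then its right subtree.
Visit R.
At R: go left to V.
  Visit V.
  At V: no left child.
  At V: go right to J.
    Visit J.
    At J: go left to L.
      L is a leaf — visit L.
    At J: go right to M.
      Visit M.
      At M: go left to T.
        T is a leaf — visit T.
      At M: go right to G.
        Visit G.
        At G: go left to F.
          Visit F.
          At F: go left to S.
            S is a leaf — visit S.
          At F: no right child.
        At G: no right child.
At R: go right to U.
  Visit U.
  At U: no left child.
  At U: go right to H.
    H is a leaf — visit H.
Full pre-order sequence: R, V, J, L, M, T, G, F, S, U, H.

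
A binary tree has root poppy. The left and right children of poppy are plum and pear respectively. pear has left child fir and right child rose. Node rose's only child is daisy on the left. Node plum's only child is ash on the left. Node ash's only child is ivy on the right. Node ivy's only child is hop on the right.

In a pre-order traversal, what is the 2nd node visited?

plum

Pre-order visits the node, then its left subtree, then its right subtree.
Visit poppy.
At poppy: go left to plum.
  Visit plum.
  At plum: go left to ash.
    Visit ash.
    At ash: no left child.
    At ash: go right to ivy.
      Visit ivy.
      At ivy: no left child.
      At ivy: go right to hop.
        hop is a leaf — visit hop.
  At plum: no right child.
At poppy: go right to pear.
  Visit pear.
  At pear: go left to fir.
    fir is a leaf — visit fir.
  At pear: go right to rose.
    Visit rose.
    At rose: go left to daisy.
      daisy is a leaf — visit daisy.
    At rose: no right child.
Full pre-order sequence: poppy, plum, ash, ivy, hop, pear, fir, rose, daisy.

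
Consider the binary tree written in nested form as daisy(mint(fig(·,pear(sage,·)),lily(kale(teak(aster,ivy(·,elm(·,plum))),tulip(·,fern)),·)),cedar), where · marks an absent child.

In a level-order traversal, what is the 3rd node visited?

Level-order visits nodes level by level from the root, left to right within each level.
Level 0: daisy
Level 1: mint, cedar
Level 2: fig, lily
Level 3: pear, kale
Level 4: sage, teak, tulip
Level 5: aster, ivy, fern
Level 6: elm
Level 7: plum
Full level-order sequence: daisy, mint, cedar, fig, lily, pear, kale, sage, teak, tulip, aster, ivy, fern, elm, plum.

cedar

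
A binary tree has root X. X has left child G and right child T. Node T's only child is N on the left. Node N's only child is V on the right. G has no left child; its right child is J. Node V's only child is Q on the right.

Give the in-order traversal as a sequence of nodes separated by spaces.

G J X N V Q T

In-order visits the left subtree, then the node, then the right subtree.
At X: go left to G.
  At G: no left child.
  Visit G.
  At G: go right to J.
    J is a leaf — visit J.
Visit X.
At X: go right to T.
  At T: go left to N.
    At N: no left child.
    Visit N.
    At N: go right to V.
      At V: no left child.
      Visit V.
      At V: go right to Q.
        Q is a leaf — visit Q.
  Visit T.
  At T: no right child.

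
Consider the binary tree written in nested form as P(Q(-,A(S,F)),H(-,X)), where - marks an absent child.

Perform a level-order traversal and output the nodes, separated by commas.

P, Q, H, A, X, S, F

Level-order visits nodes level by level from the root, left to right within each level.
Level 0: P
Level 1: Q, H
Level 2: A, X
Level 3: S, F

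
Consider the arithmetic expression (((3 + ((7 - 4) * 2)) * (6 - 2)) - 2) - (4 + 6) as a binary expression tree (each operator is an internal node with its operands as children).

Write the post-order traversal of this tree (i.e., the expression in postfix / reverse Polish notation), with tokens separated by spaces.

3 7 4 - 2 * + 6 2 - * 2 - 4 6 + -

Post-order on an expression tree gives postfix notation: for each operator, emit left operand, right operand, then the operator.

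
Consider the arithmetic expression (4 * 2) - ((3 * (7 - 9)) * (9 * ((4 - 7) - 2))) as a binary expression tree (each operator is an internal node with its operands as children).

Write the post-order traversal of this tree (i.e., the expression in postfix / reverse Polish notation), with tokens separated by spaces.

4 2 * 3 7 9 - * 9 4 7 - 2 - * * -

Post-order on an expression tree gives postfix notation: for each operator, emit left operand, right operand, then the operator.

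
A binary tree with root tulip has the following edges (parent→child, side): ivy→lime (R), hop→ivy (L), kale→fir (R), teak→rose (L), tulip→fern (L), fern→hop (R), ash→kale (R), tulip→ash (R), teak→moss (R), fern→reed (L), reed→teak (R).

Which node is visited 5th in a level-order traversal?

Level-order visits nodes level by level from the root, left to right within each level.
Level 0: tulip
Level 1: fern, ash
Level 2: reed, hop, kale
Level 3: teak, ivy, fir
Level 4: rose, moss, lime
Full level-order sequence: tulip, fern, ash, reed, hop, kale, teak, ivy, fir, rose, moss, lime.

hop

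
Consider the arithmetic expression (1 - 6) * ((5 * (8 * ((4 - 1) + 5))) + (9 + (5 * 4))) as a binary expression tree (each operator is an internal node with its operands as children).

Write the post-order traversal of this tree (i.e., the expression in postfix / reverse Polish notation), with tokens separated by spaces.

1 6 - 5 8 4 1 - 5 + * * 9 5 4 * + + *

Post-order on an expression tree gives postfix notation: for each operator, emit left operand, right operand, then the operator.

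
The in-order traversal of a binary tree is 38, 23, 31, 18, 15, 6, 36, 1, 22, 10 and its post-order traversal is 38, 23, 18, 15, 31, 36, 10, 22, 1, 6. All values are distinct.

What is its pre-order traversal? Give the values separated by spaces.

The last element of post-order is the root; it splits in-order into left and right subtrees.
Root 6: left subtree has 5 nodes {38, 23, 31, 18, 15}, right has 4 {36, 1, 22, 10}.
  Root 31: left subtree has 2 nodes {38, 23}, right has 2 {18, 15}.
    Root 23: left subtree has 1 node {38}, right has 0 { }.
    Root 15: left subtree has 1 node {18}, right has 0 { }.
  Root 1: left subtree has 1 node {36}, right has 2 {22, 10}.
    Root 22: left subtree has 0 nodes { }, right has 1 {10}.

6 31 23 38 15 18 1 36 22 10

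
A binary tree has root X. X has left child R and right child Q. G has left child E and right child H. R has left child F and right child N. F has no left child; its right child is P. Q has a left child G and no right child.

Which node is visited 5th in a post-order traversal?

E

Post-order visits the left subtree, then the right subtree, then the node.
At X: go left to R.
  At R: go left to F.
    At F: no left child.
    At F: go right to P.
      P is a leaf — visit P.
    Visit F.
  At R: go right to N.
    N is a leaf — visit N.
  Visit R.
At X: go right to Q.
  At Q: go left to G.
    At G: go left to E.
      E is a leaf — visit E.
    At G: go right to H.
      H is a leaf — visit H.
    Visit G.
  At Q: no right child.
  Visit Q.
Visit X.
Full post-order sequence: P, F, N, R, E, H, G, Q, X.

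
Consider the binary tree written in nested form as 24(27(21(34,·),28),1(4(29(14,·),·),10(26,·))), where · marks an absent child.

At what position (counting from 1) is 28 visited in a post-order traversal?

Post-order visits the left subtree, then the right subtree, then the node.
At 24: go left to 27.
  At 27: go left to 21.
    At 21: go left to 34.
      34 is a leaf — visit 34.
    At 21: no right child.
    Visit 21.
  At 27: go right to 28.
    28 is a leaf — visit 28.
  Visit 27.
At 24: go right to 1.
  At 1: go left to 4.
    At 4: go left to 29.
      At 29: go left to 14.
        14 is a leaf — visit 14.
      At 29: no right child.
      Visit 29.
    At 4: no right child.
    Visit 4.
  At 1: go right to 10.
    At 10: go left to 26.
      26 is a leaf — visit 26.
    At 10: no right child.
    Visit 10.
  Visit 1.
Visit 24.
Full post-order sequence: 34, 21, 28, 27, 14, 29, 4, 26, 10, 1, 24.

3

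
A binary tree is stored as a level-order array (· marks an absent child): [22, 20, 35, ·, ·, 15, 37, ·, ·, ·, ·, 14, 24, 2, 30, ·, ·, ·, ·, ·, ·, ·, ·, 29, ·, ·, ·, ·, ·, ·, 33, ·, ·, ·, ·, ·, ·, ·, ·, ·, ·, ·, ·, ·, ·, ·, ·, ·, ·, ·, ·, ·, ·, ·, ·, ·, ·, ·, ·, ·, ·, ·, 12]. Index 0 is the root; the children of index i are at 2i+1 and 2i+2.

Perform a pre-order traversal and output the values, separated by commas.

Pre-order visits the node, then its left subtree, then its right subtree.
Visit 22.
At 22: go left to 20.
  20 is a leaf — visit 20.
At 22: go right to 35.
  Visit 35.
  At 35: go left to 15.
    Visit 15.
    At 15: go left to 14.
      Visit 14.
      At 14: go left to 29.
        29 is a leaf — visit 29.
      At 14: no right child.
    At 15: go right to 24.
      24 is a leaf — visit 24.
  At 35: go right to 37.
    Visit 37.
    At 37: go left to 2.
      2 is a leaf — visit 2.
    At 37: go right to 30.
      Visit 30.
      At 30: no left child.
      At 30: go right to 33.
        Visit 33.
        At 33: no left child.
        At 33: go right to 12.
          12 is a leaf — visit 12.

22, 20, 35, 15, 14, 29, 24, 37, 2, 30, 33, 12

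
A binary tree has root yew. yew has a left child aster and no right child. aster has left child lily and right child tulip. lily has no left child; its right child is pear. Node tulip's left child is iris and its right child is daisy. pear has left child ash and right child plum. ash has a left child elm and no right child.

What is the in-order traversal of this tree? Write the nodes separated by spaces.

lily elm ash pear plum aster iris tulip daisy yew

In-order visits the left subtree, then the node, then the right subtree.
At yew: go left to aster.
  At aster: go left to lily.
    At lily: no left child.
    Visit lily.
    At lily: go right to pear.
      At pear: go left to ash.
        At ash: go left to elm.
          elm is a leaf — visit elm.
        Visit ash.
        At ash: no right child.
      Visit pear.
      At pear: go right to plum.
        plum is a leaf — visit plum.
  Visit aster.
  At aster: go right to tulip.
    At tulip: go left to iris.
      iris is a leaf — visit iris.
    Visit tulip.
    At tulip: go right to daisy.
      daisy is a leaf — visit daisy.
Visit yew.
At yew: no right child.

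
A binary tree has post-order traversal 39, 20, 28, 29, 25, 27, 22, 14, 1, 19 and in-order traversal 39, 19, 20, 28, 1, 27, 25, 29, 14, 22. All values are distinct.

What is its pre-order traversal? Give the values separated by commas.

The last element of post-order is the root; it splits in-order into left and right subtrees.
Root 19: left subtree has 1 node {39}, right has 8 {20, 28, 1, 27, 25, 29, 14, 22}.
  Root 1: left subtree has 2 nodes {20, 28}, right has 5 {27, 25, 29, 14, 22}.
    Root 28: left subtree has 1 node {20}, right has 0 { }.
    Root 14: left subtree has 3 nodes {27, 25, 29}, right has 1 {22}.
      Root 27: left subtree has 0 nodes { }, right has 2 {25, 29}.
        Root 25: left subtree has 0 nodes { }, right has 1 {29}.

19, 39, 1, 28, 20, 14, 27, 25, 29, 22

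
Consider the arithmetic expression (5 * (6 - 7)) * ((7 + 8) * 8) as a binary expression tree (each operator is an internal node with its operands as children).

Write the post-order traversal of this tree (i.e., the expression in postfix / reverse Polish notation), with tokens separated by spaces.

Post-order on an expression tree gives postfix notation: for each operator, emit left operand, right operand, then the operator.

5 6 7 - * 7 8 + 8 * *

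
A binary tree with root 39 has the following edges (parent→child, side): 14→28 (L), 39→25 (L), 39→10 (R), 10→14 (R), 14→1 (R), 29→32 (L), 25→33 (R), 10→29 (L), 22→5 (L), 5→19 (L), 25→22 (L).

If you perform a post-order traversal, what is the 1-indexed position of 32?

6

Post-order visits the left subtree, then the right subtree, then the node.
At 39: go left to 25.
  At 25: go left to 22.
    At 22: go left to 5.
      At 5: go left to 19.
        19 is a leaf — visit 19.
      At 5: no right child.
      Visit 5.
    At 22: no right child.
    Visit 22.
  At 25: go right to 33.
    33 is a leaf — visit 33.
  Visit 25.
At 39: go right to 10.
  At 10: go left to 29.
    At 29: go left to 32.
      32 is a leaf — visit 32.
    At 29: no right child.
    Visit 29.
  At 10: go right to 14.
    At 14: go left to 28.
      28 is a leaf — visit 28.
    At 14: go right to 1.
      1 is a leaf — visit 1.
    Visit 14.
  Visit 10.
Visit 39.
Full post-order sequence: 19, 5, 22, 33, 25, 32, 29, 28, 1, 14, 10, 39.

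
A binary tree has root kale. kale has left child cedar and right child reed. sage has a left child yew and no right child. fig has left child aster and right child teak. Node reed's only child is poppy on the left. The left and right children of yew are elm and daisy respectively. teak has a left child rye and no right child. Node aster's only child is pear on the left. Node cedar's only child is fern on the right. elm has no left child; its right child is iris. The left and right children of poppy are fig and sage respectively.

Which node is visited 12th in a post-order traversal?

sage

Post-order visits the left subtree, then the right subtree, then the node.
At kale: go left to cedar.
  At cedar: no left child.
  At cedar: go right to fern.
    fern is a leaf — visit fern.
  Visit cedar.
At kale: go right to reed.
  At reed: go left to poppy.
    At poppy: go left to fig.
      At fig: go left to aster.
        At aster: go left to pear.
          pear is a leaf — visit pear.
        At aster: no right child.
        Visit aster.
      At fig: go right to teak.
        At teak: go left to rye.
          rye is a leaf — visit rye.
        At teak: no right child.
        Visit teak.
      Visit fig.
    At poppy: go right to sage.
      At sage: go left to yew.
        At yew: go left to elm.
          At elm: no left child.
          At elm: go right to iris.
            iris is a leaf — visit iris.
          Visit elm.
        At yew: go right to daisy.
          daisy is a leaf — visit daisy.
        Visit yew.
      At sage: no right child.
      Visit sage.
    Visit poppy.
  At reed: no right child.
  Visit reed.
Visit kale.
Full post-order sequence: fern, cedar, pear, aster, rye, teak, fig, iris, elm, daisy, yew, sage, poppy, reed, kale.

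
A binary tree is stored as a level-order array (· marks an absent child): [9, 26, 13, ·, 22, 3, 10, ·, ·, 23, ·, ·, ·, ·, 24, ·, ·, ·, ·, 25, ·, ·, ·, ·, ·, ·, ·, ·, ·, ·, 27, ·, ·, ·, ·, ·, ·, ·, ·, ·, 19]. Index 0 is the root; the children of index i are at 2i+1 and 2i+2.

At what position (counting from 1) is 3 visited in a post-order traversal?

Post-order visits the left subtree, then the right subtree, then the node.
At 9: go left to 26.
  At 26: no left child.
  At 26: go right to 22.
    At 22: go left to 23.
      At 23: go left to 25.
        At 25: no left child.
        At 25: go right to 19.
          19 is a leaf — visit 19.
        Visit 25.
      At 23: no right child.
      Visit 23.
    At 22: no right child.
    Visit 22.
  Visit 26.
At 9: go right to 13.
  At 13: go left to 3.
    3 is a leaf — visit 3.
  At 13: go right to 10.
    At 10: no left child.
    At 10: go right to 24.
      At 24: no left child.
      At 24: go right to 27.
        27 is a leaf — visit 27.
      Visit 24.
    Visit 10.
  Visit 13.
Visit 9.
Full post-order sequence: 19, 25, 23, 22, 26, 3, 27, 24, 10, 13, 9.

6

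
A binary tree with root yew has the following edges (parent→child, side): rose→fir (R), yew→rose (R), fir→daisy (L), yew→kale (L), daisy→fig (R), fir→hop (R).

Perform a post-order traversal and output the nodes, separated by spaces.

Post-order visits the left subtree, then the right subtree, then the node.
At yew: go left to kale.
  kale is a leaf — visit kale.
At yew: go right to rose.
  At rose: no left child.
  At rose: go right to fir.
    At fir: go left to daisy.
      At daisy: no left child.
      At daisy: go right to fig.
        fig is a leaf — visit fig.
      Visit daisy.
    At fir: go right to hop.
      hop is a leaf — visit hop.
    Visit fir.
  Visit rose.
Visit yew.

kale fig daisy hop fir rose yew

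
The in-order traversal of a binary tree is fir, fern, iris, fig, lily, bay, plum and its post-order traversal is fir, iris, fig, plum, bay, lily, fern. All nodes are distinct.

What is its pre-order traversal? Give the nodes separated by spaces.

fern fir lily fig iris bay plum

The last element of post-order is the root; it splits in-order into left and right subtrees.
Root fern: left subtree has 1 node {fir}, right has 5 {iris, fig, lily, bay, plum}.
  Root lily: left subtree has 2 nodes {iris, fig}, right has 2 {bay, plum}.
    Root fig: left subtree has 1 node {iris}, right has 0 { }.
    Root bay: left subtree has 0 nodes { }, right has 1 {plum}.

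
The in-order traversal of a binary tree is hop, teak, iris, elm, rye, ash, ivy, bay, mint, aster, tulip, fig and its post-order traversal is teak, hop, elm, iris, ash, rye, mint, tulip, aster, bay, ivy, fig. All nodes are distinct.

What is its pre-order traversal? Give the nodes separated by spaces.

fig ivy rye iris hop teak elm ash bay aster mint tulip

The last element of post-order is the root; it splits in-order into left and right subtrees.
Root fig: left subtree has 11 nodes {hop, teak, iris, elm, rye, ash, ivy, bay, mint, aster, tulip}, right has 0 { }.
  Root ivy: left subtree has 6 nodes {hop, teak, iris, elm, rye, ash}, right has 4 {bay, mint, aster, tulip}.
    Root rye: left subtree has 4 nodes {hop, teak, iris, elm}, right has 1 {ash}.
      Root iris: left subtree has 2 nodes {hop, teak}, right has 1 {elm}.
        Root hop: left subtree has 0 nodes { }, right has 1 {teak}.
    Root bay: left subtree has 0 nodes { }, right has 3 {mint, aster, tulip}.
      Root aster: left subtree has 1 node {mint}, right has 1 {tulip}.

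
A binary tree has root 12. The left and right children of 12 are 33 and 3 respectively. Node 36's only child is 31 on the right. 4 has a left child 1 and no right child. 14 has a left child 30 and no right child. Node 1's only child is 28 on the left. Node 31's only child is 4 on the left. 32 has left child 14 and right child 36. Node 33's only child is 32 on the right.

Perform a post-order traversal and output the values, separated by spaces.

Post-order visits the left subtree, then the right subtree, then the node.
At 12: go left to 33.
  At 33: no left child.
  At 33: go right to 32.
    At 32: go left to 14.
      At 14: go left to 30.
        30 is a leaf — visit 30.
      At 14: no right child.
      Visit 14.
    At 32: go right to 36.
      At 36: no left child.
      At 36: go right to 31.
        At 31: go left to 4.
          At 4: go left to 1.
            At 1: go left to 28.
              28 is a leaf — visit 28.
            At 1: no right child.
            Visit 1.
          At 4: no right child.
          Visit 4.
        At 31: no right child.
        Visit 31.
      Visit 36.
    Visit 32.
  Visit 33.
At 12: go right to 3.
  3 is a leaf — visit 3.
Visit 12.

30 14 28 1 4 31 36 32 33 3 12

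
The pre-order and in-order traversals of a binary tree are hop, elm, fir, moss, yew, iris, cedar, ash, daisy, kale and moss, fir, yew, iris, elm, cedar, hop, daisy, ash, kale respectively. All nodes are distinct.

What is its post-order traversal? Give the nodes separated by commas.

moss, iris, yew, fir, cedar, elm, daisy, kale, ash, hop

The first element of pre-order is the root; it splits in-order into left and right subtrees.
Root hop: left subtree has 6 nodes {moss, fir, yew, iris, elm, cedar}, right has 3 {daisy, ash, kale}.
  Root elm: left subtree has 4 nodes {moss, fir, yew, iris}, right has 1 {cedar}.
    Root fir: left subtree has 1 node {moss}, right has 2 {yew, iris}.
      Root yew: left subtree has 0 nodes { }, right has 1 {iris}.
  Root ash: left subtree has 1 node {daisy}, right has 1 {kale}.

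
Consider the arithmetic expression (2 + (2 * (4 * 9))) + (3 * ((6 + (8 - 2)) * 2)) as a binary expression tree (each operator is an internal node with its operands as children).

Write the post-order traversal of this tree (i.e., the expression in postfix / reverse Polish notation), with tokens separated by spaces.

2 2 4 9 * * + 3 6 8 2 - + 2 * * +

Post-order on an expression tree gives postfix notation: for each operator, emit left operand, right operand, then the operator.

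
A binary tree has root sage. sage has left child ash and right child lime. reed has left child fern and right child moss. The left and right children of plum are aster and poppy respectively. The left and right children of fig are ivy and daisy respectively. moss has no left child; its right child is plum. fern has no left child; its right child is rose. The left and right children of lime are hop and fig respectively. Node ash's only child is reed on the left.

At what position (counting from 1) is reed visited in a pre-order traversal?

3

Pre-order visits the node, then its left subtree, then its right subtree.
Visit sage.
At sage: go left to ash.
  Visit ash.
  At ash: go left to reed.
    Visit reed.
    At reed: go left to fern.
      Visit fern.
      At fern: no left child.
      At fern: go right to rose.
        rose is a leaf — visit rose.
    At reed: go right to moss.
      Visit moss.
      At moss: no left child.
      At moss: go right to plum.
        Visit plum.
        At plum: go left to aster.
          aster is a leaf — visit aster.
        At plum: go right to poppy.
          poppy is a leaf — visit poppy.
  At ash: no right child.
At sage: go right to lime.
  Visit lime.
  At lime: go left to hop.
    hop is a leaf — visit hop.
  At lime: go right to fig.
    Visit fig.
    At fig: go left to ivy.
      ivy is a leaf — visit ivy.
    At fig: go right to daisy.
      daisy is a leaf — visit daisy.
Full pre-order sequence: sage, ash, reed, fern, rose, moss, plum, aster, poppy, lime, hop, fig, ivy, daisy.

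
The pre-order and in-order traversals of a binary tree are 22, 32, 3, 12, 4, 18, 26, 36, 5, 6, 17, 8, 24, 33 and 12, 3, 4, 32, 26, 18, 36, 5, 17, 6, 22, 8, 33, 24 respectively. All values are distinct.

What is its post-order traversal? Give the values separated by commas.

12, 4, 3, 26, 17, 6, 5, 36, 18, 32, 33, 24, 8, 22

The first element of pre-order is the root; it splits in-order into left and right subtrees.
Root 22: left subtree has 10 nodes {12, 3, 4, 32, 26, 18, 36, 5, 17, 6}, right has 3 {8, 33, 24}.
  Root 32: left subtree has 3 nodes {12, 3, 4}, right has 6 {26, 18, 36, 5, 17, 6}.
    Root 3: left subtree has 1 node {12}, right has 1 {4}.
    Root 18: left subtree has 1 node {26}, right has 4 {36, 5, 17, 6}.
      Root 36: left subtree has 0 nodes { }, right has 3 {5, 17, 6}.
        Root 5: left subtree has 0 nodes { }, right has 2 {17, 6}.
          Root 6: left subtree has 1 node {17}, right has 0 { }.
  Root 8: left subtree has 0 nodes { }, right has 2 {33, 24}.
    Root 24: left subtree has 1 node {33}, right has 0 { }.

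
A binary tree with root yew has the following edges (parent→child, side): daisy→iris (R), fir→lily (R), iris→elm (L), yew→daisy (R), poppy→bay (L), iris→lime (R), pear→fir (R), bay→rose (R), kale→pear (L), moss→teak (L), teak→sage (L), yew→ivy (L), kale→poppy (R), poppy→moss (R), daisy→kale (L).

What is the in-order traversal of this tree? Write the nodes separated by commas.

In-order visits the left subtree, then the node, then the right subtree.
At yew: go left to ivy.
  ivy is a leaf — visit ivy.
Visit yew.
At yew: go right to daisy.
  At daisy: go left to kale.
    At kale: go left to pear.
      At pear: no left child.
      Visit pear.
      At pear: go right to fir.
        At fir: no left child.
        Visit fir.
        At fir: go right to lily.
          lily is a leaf — visit lily.
    Visit kale.
    At kale: go right to poppy.
      At poppy: go left to bay.
        At bay: no left child.
        Visit bay.
        At bay: go right to rose.
          rose is a leaf — visit rose.
      Visit poppy.
      At poppy: go right to moss.
        At moss: go left to teak.
          At teak: go left to sage.
            sage is a leaf — visit sage.
          Visit teak.
          At teak: no right child.
        Visit moss.
        At moss: no right child.
  Visit daisy.
  At daisy: go right to iris.
    At iris: go left to elm.
      elm is a leaf — visit elm.
    Visit iris.
    At iris: go right to lime.
      lime is a leaf — visit lime.

ivy, yew, pear, fir, lily, kale, bay, rose, poppy, sage, teak, moss, daisy, elm, iris, lime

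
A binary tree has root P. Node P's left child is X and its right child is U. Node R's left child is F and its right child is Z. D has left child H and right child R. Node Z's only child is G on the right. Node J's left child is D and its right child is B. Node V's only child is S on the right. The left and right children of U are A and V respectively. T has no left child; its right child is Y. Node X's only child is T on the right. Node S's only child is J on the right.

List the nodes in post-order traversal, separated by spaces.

Post-order visits the left subtree, then the right subtree, then the node.
At P: go left to X.
  At X: no left child.
  At X: go right to T.
    At T: no left child.
    At T: go right to Y.
      Y is a leaf — visit Y.
    Visit T.
  Visit X.
At P: go right to U.
  At U: go left to A.
    A is a leaf — visit A.
  At U: go right to V.
    At V: no left child.
    At V: go right to S.
      At S: no left child.
      At S: go right to J.
        At J: go left to D.
          At D: go left to H.
            H is a leaf — visit H.
          At D: go right to R.
            At R: go left to F.
              F is a leaf — visit F.
            At R: go right to Z.
              At Z: no left child.
              At Z: go right to G.
                G is a leaf — visit G.
              Visit Z.
            Visit R.
          Visit D.
        At J: go right to B.
          B is a leaf — visit B.
        Visit J.
      Visit S.
    Visit V.
  Visit U.
Visit P.

Y T X A H F G Z R D B J S V U P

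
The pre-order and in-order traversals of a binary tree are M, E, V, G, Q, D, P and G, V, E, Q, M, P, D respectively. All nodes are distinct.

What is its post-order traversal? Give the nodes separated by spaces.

The first element of pre-order is the root; it splits in-order into left and right subtrees.
Root M: left subtree has 4 nodes {G, V, E, Q}, right has 2 {P, D}.
  Root E: left subtree has 2 nodes {G, V}, right has 1 {Q}.
    Root V: left subtree has 1 node {G}, right has 0 { }.
  Root D: left subtree has 1 node {P}, right has 0 { }.

G V Q E P D M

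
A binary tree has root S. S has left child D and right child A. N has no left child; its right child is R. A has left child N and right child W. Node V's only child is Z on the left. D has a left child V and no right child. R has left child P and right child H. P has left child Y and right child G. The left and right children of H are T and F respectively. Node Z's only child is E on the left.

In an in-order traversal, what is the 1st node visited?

E

In-order visits the left subtree, then the node, then the right subtree.
At S: go left to D.
  At D: go left to V.
    At V: go left to Z.
      At Z: go left to E.
        E is a leaf — visit E.
      Visit Z.
      At Z: no right child.
    Visit V.
    At V: no right child.
  Visit D.
  At D: no right child.
Visit S.
At S: go right to A.
  At A: go left to N.
    At N: no left child.
    Visit N.
    At N: go right to R.
      At R: go left to P.
        At P: go left to Y.
          Y is a leaf — visit Y.
        Visit P.
        At P: go right to G.
          G is a leaf — visit G.
      Visit R.
      At R: go right to H.
        At H: go left to T.
          T is a leaf — visit T.
        Visit H.
        At H: go right to F.
          F is a leaf — visit F.
  Visit A.
  At A: go right to W.
    W is a leaf — visit W.
Full in-order sequence: E, Z, V, D, S, N, Y, P, G, R, T, H, F, A, W.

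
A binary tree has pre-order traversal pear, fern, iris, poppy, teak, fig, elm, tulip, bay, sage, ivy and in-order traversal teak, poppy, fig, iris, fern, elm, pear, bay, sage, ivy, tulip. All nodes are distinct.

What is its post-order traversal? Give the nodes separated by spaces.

teak fig poppy iris elm fern ivy sage bay tulip pear

The first element of pre-order is the root; it splits in-order into left and right subtrees.
Root pear: left subtree has 6 nodes {teak, poppy, fig, iris, fern, elm}, right has 4 {bay, sage, ivy, tulip}.
  Root fern: left subtree has 4 nodes {teak, poppy, fig, iris}, right has 1 {elm}.
    Root iris: left subtree has 3 nodes {teak, poppy, fig}, right has 0 { }.
      Root poppy: left subtree has 1 node {teak}, right has 1 {fig}.
  Root tulip: left subtree has 3 nodes {bay, sage, ivy}, right has 0 { }.
    Root bay: left subtree has 0 nodes { }, right has 2 {sage, ivy}.
      Root sage: left subtree has 0 nodes { }, right has 1 {ivy}.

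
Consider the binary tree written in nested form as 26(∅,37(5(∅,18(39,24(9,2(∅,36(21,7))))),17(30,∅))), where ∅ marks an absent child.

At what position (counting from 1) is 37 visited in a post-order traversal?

Post-order visits the left subtree, then the right subtree, then the node.
At 26: no left child.
At 26: go right to 37.
  At 37: go left to 5.
    At 5: no left child.
    At 5: go right to 18.
      At 18: go left to 39.
        39 is a leaf — visit 39.
      At 18: go right to 24.
        At 24: go left to 9.
          9 is a leaf — visit 9.
        At 24: go right to 2.
          At 2: no left child.
          At 2: go right to 36.
            At 36: go left to 21.
              21 is a leaf — visit 21.
            At 36: go right to 7.
              7 is a leaf — visit 7.
            Visit 36.
          Visit 2.
        Visit 24.
      Visit 18.
    Visit 5.
  At 37: go right to 17.
    At 17: go left to 30.
      30 is a leaf — visit 30.
    At 17: no right child.
    Visit 17.
  Visit 37.
Visit 26.
Full post-order sequence: 39, 9, 21, 7, 36, 2, 24, 18, 5, 30, 17, 37, 26.

12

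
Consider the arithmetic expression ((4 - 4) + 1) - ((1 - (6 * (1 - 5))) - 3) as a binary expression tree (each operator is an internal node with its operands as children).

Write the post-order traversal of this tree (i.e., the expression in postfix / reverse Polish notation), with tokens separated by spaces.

Post-order on an expression tree gives postfix notation: for each operator, emit left operand, right operand, then the operator.

4 4 - 1 + 1 6 1 5 - * - 3 - -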